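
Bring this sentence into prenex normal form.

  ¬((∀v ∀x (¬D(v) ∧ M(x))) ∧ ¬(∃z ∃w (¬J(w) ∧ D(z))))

Push ¬ through the quantifiers and connectives to reach negation normal form:
  (∃v ∃x (D(v) ∨ ¬M(x))) ∨ (∃z ∃w (¬J(w) ∧ D(z)))
Finally move all quantifiers to the prefix:
  ∃v ∃x ∃z ∃w (D(v) ∨ ¬M(x) ∨ ¬J(w) ∧ D(z))

∃v ∃x ∃z ∃w (D(v) ∨ ¬M(x) ∨ ¬J(w) ∧ D(z))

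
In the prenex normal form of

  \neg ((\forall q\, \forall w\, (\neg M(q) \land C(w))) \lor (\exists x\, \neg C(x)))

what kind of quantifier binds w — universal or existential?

existential

Move each ¬ inward, flipping quantifiers it crosses:
  (\exists q\, \exists w\, (M(q) \lor \neg C(w))) \land (\forall x\, C(x))
All bound variables are already distinct, so no renaming is needed.
Finally move all quantifiers to the prefix:
  \exists q\, \exists w\, \forall x\, ((M(q) \lor \neg C(w)) \land C(x))
The quantifier \forall w sits under an odd number of negations, so it flips to \exists w.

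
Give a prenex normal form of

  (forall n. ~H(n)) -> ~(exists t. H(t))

exists n. forall t. (H(n) | ~H(t))

Eliminate → and ↔ using ¬ and ∨.
  ~(forall n. ~H(n)) | ~(exists t. H(t))
Move each ¬ inward, flipping quantifiers it crosses:
  (exists n. H(n)) | (forall t. ~H(t))
All bound variables are already distinct, so no renaming is needed.
Finally move all quantifiers to the prefix:
  exists n. forall t. (H(n) | ~H(t))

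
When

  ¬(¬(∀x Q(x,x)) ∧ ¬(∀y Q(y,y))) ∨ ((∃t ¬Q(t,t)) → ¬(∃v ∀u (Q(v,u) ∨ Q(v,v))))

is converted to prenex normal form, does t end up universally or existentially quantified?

First replace A → B with ¬A ∨ B.
  ¬(¬(∀x Q(x,x)) ∧ ¬(∀y Q(y,y))) ∨ ¬(∃t ¬Q(t,t)) ∨ ¬(∃v ∀u (Q(v,u) ∨ Q(v,v)))
Drive negations inward (¬∀x A ≡ ∃x ¬A, ¬∃x A ≡ ∀x ¬A, De Morgan for ∧/∨):
  (∀x Q(x,x)) ∨ (∀y Q(y,y)) ∨ (∀t Q(t,t)) ∨ (∀v ∃u (¬Q(v,u) ∧ ¬Q(v,v)))
Finally move all quantifiers to the prefix:
  ∀x ∀y ∀t ∀v ∃u (Q(x,x) ∨ Q(y,y) ∨ Q(t,t) ∨ ¬Q(v,u) ∧ ¬Q(v,v))
The quantifier ∃t sits under an odd number of negations (counting the antecedent side of each →), so it flips to ∀t.

universal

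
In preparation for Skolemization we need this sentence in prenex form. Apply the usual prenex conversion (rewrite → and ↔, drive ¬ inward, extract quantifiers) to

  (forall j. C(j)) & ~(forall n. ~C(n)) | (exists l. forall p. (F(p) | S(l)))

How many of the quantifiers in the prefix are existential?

Push ¬ through the quantifiers and connectives to reach negation normal form:
  (forall j. C(j)) & (exists n. C(n)) | (exists l. forall p. (F(p) | S(l)))
All bound variables are already distinct, so no renaming is needed.
Finally move all quantifiers to the prefix:
  forall j. exists n. exists l. forall p. (C(j) & C(n) | F(p) | S(l))
The prefix is forall j exists n exists l forall p: 2 universal, 2 existential.

2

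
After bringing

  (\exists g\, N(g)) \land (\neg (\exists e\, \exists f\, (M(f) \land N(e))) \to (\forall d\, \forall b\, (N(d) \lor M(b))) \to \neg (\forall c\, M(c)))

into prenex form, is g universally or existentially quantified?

First replace A → B with ¬A ∨ B.
  (\exists g\, N(g)) \land (\neg \neg (\exists e\, \exists f\, (M(f) \land N(e))) \lor \neg (\forall d\, \forall b\, (N(d) \lor M(b))) \lor \neg (\forall c\, M(c)))
Drive negations inward (¬∀x A ≡ ∃x ¬A, ¬∃x A ≡ ∀x ¬A, De Morgan for ∧/∨):
  (\exists g\, N(g)) \land ((\exists e\, \exists f\, (M(f) \land N(e))) \lor (\exists d\, \exists b\, (\neg N(d) \land \neg M(b))) \lor (\exists c\, \neg M(c)))
Pull the quantifiers to the front (each side's bound variable is not free in the other side):
  \exists g\, \exists e\, \exists f\, \exists d\, \exists b\, \exists c\, (N(g) \land (M(f) \land N(e) \lor \neg N(d) \land \neg M(b) \lor \neg M(c)))
The quantifier \exists g sits under an even number of negations (counting the antecedent side of each →), so it remains existential.

existential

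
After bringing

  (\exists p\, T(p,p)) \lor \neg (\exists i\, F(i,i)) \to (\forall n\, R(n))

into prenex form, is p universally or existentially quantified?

universal

Eliminate → and ↔ using ¬ and ∨.
  \neg ((\exists p\, T(p,p)) \lor \neg (\exists i\, F(i,i))) \lor (\forall n\, R(n))
Move each ¬ inward, flipping quantifiers it crosses:
  (\forall p\, \neg T(p,p)) \land (\exists i\, F(i,i)) \lor (\forall n\, R(n))
All bound variables are already distinct, so no renaming is needed.
Finally move all quantifiers to the prefix:
  \forall p\, \exists i\, \forall n\, (\neg T(p,p) \land F(i,i) \lor R(n))
The quantifier \exists p sits under an odd number of negations (counting the antecedent side of each →), so it flips to \forall p.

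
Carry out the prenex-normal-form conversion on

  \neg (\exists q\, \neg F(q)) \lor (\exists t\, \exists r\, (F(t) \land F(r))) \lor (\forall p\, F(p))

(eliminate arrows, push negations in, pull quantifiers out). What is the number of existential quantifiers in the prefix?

Push ¬ through the quantifiers and connectives to reach negation normal form:
  (\forall q\, F(q)) \lor (\exists t\, \exists r\, (F(t) \land F(r))) \lor (\forall p\, F(p))
All bound variables are already distinct, so no renaming is needed.
Extract every quantifier outward, since the variables are now distinct and don't occur free across branches:
  \forall q\, \exists t\, \exists r\, \forall p\, (F(q) \lor F(t) \land F(r) \lor F(p))
The prefix is \forall q \exists t \exists r \forall p: 2 universal, 2 existential.

2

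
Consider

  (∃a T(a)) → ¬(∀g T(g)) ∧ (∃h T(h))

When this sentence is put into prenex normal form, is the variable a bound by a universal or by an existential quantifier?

Rewrite implications/biconditionals: A → B as ¬A ∨ B.
  ¬(∃a T(a)) ∨ ¬(∀g T(g)) ∧ (∃h T(h))
Push ¬ through the quantifiers and connectives to reach negation normal form:
  (∀a ¬T(a)) ∨ (∃g ¬T(g)) ∧ (∃h T(h))
All bound variables are already distinct, so no renaming is needed.
Extract every quantifier outward, since the variables are now distinct and don't occur free across branches:
  ∀a ∃g ∃h (¬T(a) ∨ ¬T(g) ∧ T(h))
The quantifier ∃a sits under an odd number of negations (counting the antecedent side of each →), so it flips to ∀a.

universal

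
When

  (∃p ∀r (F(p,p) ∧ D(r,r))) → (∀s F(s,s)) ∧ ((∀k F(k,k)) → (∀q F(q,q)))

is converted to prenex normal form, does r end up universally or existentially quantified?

Eliminate → and ↔ using ¬ and ∨.
  ¬(∃p ∀r (F(p,p) ∧ D(r,r))) ∨ (∀s F(s,s)) ∧ (¬(∀k F(k,k)) ∨ (∀q F(q,q)))
Move each ¬ inward, flipping quantifiers it crosses:
  (∀p ∃r (¬F(p,p) ∨ ¬D(r,r))) ∨ (∀s F(s,s)) ∧ ((∃k ¬F(k,k)) ∨ (∀q F(q,q)))
Finally move all quantifiers to the prefix:
  ∀p ∃r ∀s ∃k ∀q (¬F(p,p) ∨ ¬D(r,r) ∨ F(s,s) ∧ (¬F(k,k) ∨ F(q,q)))
The quantifier ∀r sits under an odd number of negations (counting the antecedent side of each →), so it flips to ∃r.

existential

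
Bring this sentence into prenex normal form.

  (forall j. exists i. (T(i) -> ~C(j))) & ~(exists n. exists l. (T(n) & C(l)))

forall j. exists i. forall n. forall l. ((~T(i) | ~C(j)) & (~T(n) | ~C(l)))

Eliminate → and ↔ using ¬ and ∨.
  (forall j. exists i. (~T(i) | ~C(j))) & ~(exists n. exists l. (T(n) & C(l)))
Drive negations inward (¬∀x A ≡ ∃x ¬A, ¬∃x A ≡ ∀x ¬A, De Morgan for ∧/∨):
  (forall j. exists i. (~T(i) | ~C(j))) & (forall n. forall l. (~T(n) | ~C(l)))
Pull the quantifiers to the front (each side's bound variable is not free in the other side):
  forall j. exists i. forall n. forall l. ((~T(i) | ~C(j)) & (~T(n) | ~C(l)))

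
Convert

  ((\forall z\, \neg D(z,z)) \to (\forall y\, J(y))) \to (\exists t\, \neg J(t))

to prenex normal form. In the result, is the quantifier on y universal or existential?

existential

Eliminate → and ↔ using ¬ and ∨.
  \neg (\neg (\forall z\, \neg D(z,z)) \lor (\forall y\, J(y))) \lor (\exists t\, \neg J(t))
Drive negations inward (¬∀x A ≡ ∃x ¬A, ¬∃x A ≡ ∀x ¬A, De Morgan for ∧/∨):
  (\forall z\, \neg D(z,z)) \land (\exists y\, \neg J(y)) \lor (\exists t\, \neg J(t))
All bound variables are already distinct, so no renaming is needed.
Extract every quantifier outward, since the variables are now distinct and don't occur free across branches:
  \forall z\, \exists y\, \exists t\, (\neg D(z,z) \land \neg J(y) \lor \neg J(t))
The quantifier \forall y sits under an odd number of negations (counting the antecedent side of each →), so it flips to \exists y.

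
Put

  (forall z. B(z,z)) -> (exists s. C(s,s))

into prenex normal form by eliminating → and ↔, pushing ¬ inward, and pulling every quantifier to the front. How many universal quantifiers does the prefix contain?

0

Eliminate → and ↔ using ¬ and ∨.
  ~(forall z. B(z,z)) | (exists s. C(s,s))
Push ¬ through the quantifiers and connectives to reach negation normal form:
  (exists z. ~B(z,z)) | (exists s. C(s,s))
All bound variables are already distinct, so no renaming is needed.
Pull the quantifiers to the front (each side's bound variable is not free in the other side):
  exists z. exists s. (~B(z,z) | C(s,s))
The prefix is exists z exists s: 0 universal, 2 existential.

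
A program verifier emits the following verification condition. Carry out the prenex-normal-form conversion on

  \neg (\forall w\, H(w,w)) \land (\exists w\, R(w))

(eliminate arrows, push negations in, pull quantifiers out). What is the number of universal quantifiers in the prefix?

Move each ¬ inward, flipping quantifiers it crosses:
  (\exists w\, \neg H(w,w)) \land (\exists w\, R(w))
Standardize variables apart so no two quantifiers bind the same name: w↦q.
  (\exists w\, \neg H(w,w)) \land (\exists q\, R(q))
Extract every quantifier outward, since the variables are now distinct and don't occur free across branches:
  \exists w\, \exists q\, (\neg H(w,w) \land R(q))
The prefix is \exists w \exists q: 0 universal, 2 existential.

0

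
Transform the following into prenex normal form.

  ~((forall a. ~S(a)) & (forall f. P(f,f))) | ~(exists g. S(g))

Drive negations inward (¬∀x A ≡ ∃x ¬A, ¬∃x A ≡ ∀x ¬A, De Morgan for ∧/∨):
  (exists a. S(a)) | (exists f. ~P(f,f)) | (forall g. ~S(g))
All bound variables are already distinct, so no renaming is needed.
Extract every quantifier outward, since the variables are now distinct and don't occur free across branches:
  exists a. exists f. forall g. (S(a) | ~P(f,f) | ~S(g))

exists a. exists f. forall g. (S(a) | ~P(f,f) | ~S(g))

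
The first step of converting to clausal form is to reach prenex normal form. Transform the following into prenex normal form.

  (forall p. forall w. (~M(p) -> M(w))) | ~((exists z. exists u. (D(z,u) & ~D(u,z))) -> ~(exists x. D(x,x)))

forall p. forall w. exists z. exists u. exists x. (M(p) | M(w) | D(z,u) & ~D(u,z) & D(x,x))

Rewrite implications/biconditionals: A → B as ¬A ∨ B.
  (forall p. forall w. (~~M(p) | M(w))) | ~(~(exists z. exists u. (D(z,u) & ~D(u,z))) | ~(exists x. D(x,x)))
Push ¬ through the quantifiers and connectives to reach negation normal form:
  (forall p. forall w. (M(p) | M(w))) | (exists z. exists u. (D(z,u) & ~D(u,z))) & (exists x. D(x,x))
Extract every quantifier outward, since the variables are now distinct and don't occur free across branches:
  forall p. forall w. exists z. exists u. exists x. (M(p) | M(w) | D(z,u) & ~D(u,z) & D(x,x))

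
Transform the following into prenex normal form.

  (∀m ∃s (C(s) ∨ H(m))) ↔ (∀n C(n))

∃m ∀s ∀n ∃c ∀v ∃q ((¬C(s) ∧ ¬H(m) ∨ C(n)) ∧ (¬C(c) ∨ C(q) ∨ H(v)))

Eliminate → and ↔ using ¬ and ∨; A ↔ B as (¬A ∨ B) ∧ (¬B ∨ A).
  (¬(∀m ∃s (C(s) ∨ H(m))) ∨ (∀n C(n))) ∧ (¬(∀n C(n)) ∨ (∀m ∃s (C(s) ∨ H(m))))
Move each ¬ inward, flipping quantifiers it crosses:
  ((∃m ∀s (¬C(s) ∧ ¬H(m))) ∨ (∀n C(n))) ∧ ((∃n ¬C(n)) ∨ (∀m ∃s (C(s) ∨ H(m))))
Give each quantifier a distinct variable: n↦c, m↦v, s↦q.
  ((∃m ∀s (¬C(s) ∧ ¬H(m))) ∨ (∀n C(n))) ∧ ((∃c ¬C(c)) ∨ (∀v ∃q (C(q) ∨ H(v))))
Extract every quantifier outward, since the variables are now distinct and don't occur free across branches:
  ∃m ∀s ∀n ∃c ∀v ∃q ((¬C(s) ∧ ¬H(m) ∨ C(n)) ∧ (¬C(c) ∨ C(q) ∨ H(v)))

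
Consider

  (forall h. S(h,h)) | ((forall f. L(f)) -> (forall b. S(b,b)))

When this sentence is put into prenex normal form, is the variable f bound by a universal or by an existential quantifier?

existential

Rewrite implications/biconditionals: A → B as ¬A ∨ B.
  (forall h. S(h,h)) | ~(forall f. L(f)) | (forall b. S(b,b))
Move each ¬ inward, flipping quantifiers it crosses:
  (forall h. S(h,h)) | (exists f. ~L(f)) | (forall b. S(b,b))
All bound variables are already distinct, so no renaming is needed.
Finally move all quantifiers to the prefix:
  forall h. exists f. forall b. (S(h,h) | ~L(f) | S(b,b))
The quantifier forall f sits under an odd number of negations (counting the antecedent side of each →), so it flips to exists f.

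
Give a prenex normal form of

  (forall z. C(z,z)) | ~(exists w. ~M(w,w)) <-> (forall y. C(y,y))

exists z. exists w. forall y. exists b. forall u1. forall x. ((~C(z,z) & ~M(w,w) | C(y,y)) & (~C(b,b) | C(u1,u1) | M(x,x)))

First replace A → B with ¬A ∨ B; A ↔ B as (¬A ∨ B) ∧ (¬B ∨ A).
  (~((forall z. C(z,z)) | ~(exists w. ~M(w,w))) | (forall y. C(y,y))) & (~(forall y. C(y,y)) | (forall z. C(z,z)) | ~(exists w. ~M(w,w)))
Push ¬ through the quantifiers and connectives to reach negation normal form:
  ((exists z. ~C(z,z)) & (exists w. ~M(w,w)) | (forall y. C(y,y))) & ((exists y. ~C(y,y)) | (forall z. C(z,z)) | (forall w. M(w,w)))
Standardize variables apart so no two quantifiers bind the same name: y↦b, z↦u1, w↦x.
  ((exists z. ~C(z,z)) & (exists w. ~M(w,w)) | (forall y. C(y,y))) & ((exists b. ~C(b,b)) | (forall u1. C(u1,u1)) | (forall x. M(x,x)))
Finally move all quantifiers to the prefix:
  exists z. exists w. forall y. exists b. forall u1. forall x. ((~C(z,z) & ~M(w,w) | C(y,y)) & (~C(b,b) | C(u1,u1) | M(x,x)))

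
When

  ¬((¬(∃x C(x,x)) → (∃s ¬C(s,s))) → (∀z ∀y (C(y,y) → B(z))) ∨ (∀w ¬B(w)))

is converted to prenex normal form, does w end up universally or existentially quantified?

existential

Rewrite implications/biconditionals: A → B as ¬A ∨ B.
  ¬(¬(¬¬(∃x C(x,x)) ∨ (∃s ¬C(s,s))) ∨ (∀z ∀y (¬C(y,y) ∨ B(z))) ∨ (∀w ¬B(w)))
Push ¬ through the quantifiers and connectives to reach negation normal form:
  ((∃x C(x,x)) ∨ (∃s ¬C(s,s))) ∧ (∃z ∃y (C(y,y) ∧ ¬B(z))) ∧ (∃w B(w))
All bound variables are already distinct, so no renaming is needed.
Pull the quantifiers to the front (each side's bound variable is not free in the other side):
  ∃x ∃s ∃z ∃y ∃w ((C(x,x) ∨ ¬C(s,s)) ∧ C(y,y) ∧ ¬B(z) ∧ B(w))
The quantifier ∀w sits under an odd number of negations (counting the antecedent side of each →), so it flips to ∃w.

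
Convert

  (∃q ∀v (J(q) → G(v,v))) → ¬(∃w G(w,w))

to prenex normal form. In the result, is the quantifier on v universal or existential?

existential

First replace A → B with ¬A ∨ B.
  ¬(∃q ∀v (¬J(q) ∨ G(v,v))) ∨ ¬(∃w G(w,w))
Drive negations inward (¬∀x A ≡ ∃x ¬A, ¬∃x A ≡ ∀x ¬A, De Morgan for ∧/∨):
  (∀q ∃v (J(q) ∧ ¬G(v,v))) ∨ (∀w ¬G(w,w))
All bound variables are already distinct, so no renaming is needed.
Extract every quantifier outward, since the variables are now distinct and don't occur free across branches:
  ∀q ∃v ∀w (J(q) ∧ ¬G(v,v) ∨ ¬G(w,w))
The quantifier ∀v sits under an odd number of negations (counting the antecedent side of each →), so it flips to ∃v.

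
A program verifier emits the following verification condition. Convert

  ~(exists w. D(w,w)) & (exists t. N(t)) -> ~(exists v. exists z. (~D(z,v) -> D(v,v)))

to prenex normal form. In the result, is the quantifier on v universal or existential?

First replace A → B with ¬A ∨ B.
  ~(~(exists w. D(w,w)) & (exists t. N(t))) | ~(exists v. exists z. (~~D(z,v) | D(v,v)))
Push ¬ through the quantifiers and connectives to reach negation normal form:
  (exists w. D(w,w)) | (forall t. ~N(t)) | (forall v. forall z. (~D(z,v) & ~D(v,v)))
All bound variables are already distinct, so no renaming is needed.
Finally move all quantifiers to the prefix:
  exists w. forall t. forall v. forall z. (D(w,w) | ~N(t) | ~D(z,v) & ~D(v,v))
The quantifier exists v sits under an odd number of negations (counting the antecedent side of each →), so it flips to forall v.

universal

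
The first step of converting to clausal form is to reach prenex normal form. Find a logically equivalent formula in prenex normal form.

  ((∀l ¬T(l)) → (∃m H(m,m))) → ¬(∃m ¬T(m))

Rewrite implications/biconditionals: A → B as ¬A ∨ B.
  ¬(¬(∀l ¬T(l)) ∨ (∃m H(m,m))) ∨ ¬(∃m ¬T(m))
Move each ¬ inward, flipping quantifiers it crosses:
  (∀l ¬T(l)) ∧ (∀m ¬H(m,m)) ∨ (∀m T(m))
Standardize variables apart so no two quantifiers bind the same name: m↦z.
  (∀l ¬T(l)) ∧ (∀m ¬H(m,m)) ∨ (∀z T(z))
Extract every quantifier outward, since the variables are now distinct and don't occur free across branches:
  ∀l ∀m ∀z (¬T(l) ∧ ¬H(m,m) ∨ T(z))

∀l ∀m ∀z (¬T(l) ∧ ¬H(m,m) ∨ T(z))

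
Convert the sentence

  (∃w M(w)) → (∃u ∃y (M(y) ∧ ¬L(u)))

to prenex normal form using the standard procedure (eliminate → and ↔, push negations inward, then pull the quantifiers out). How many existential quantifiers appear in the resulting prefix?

Rewrite implications/biconditionals: A → B as ¬A ∨ B.
  ¬(∃w M(w)) ∨ (∃u ∃y (M(y) ∧ ¬L(u)))
Move each ¬ inward, flipping quantifiers it crosses:
  (∀w ¬M(w)) ∨ (∃u ∃y (M(y) ∧ ¬L(u)))
All bound variables are already distinct, so no renaming is needed.
Finally move all quantifiers to the prefix:
  ∀w ∃u ∃y (¬M(w) ∨ M(y) ∧ ¬L(u))
The prefix is ∀w ∃u ∃y: 1 universal, 2 existential.

2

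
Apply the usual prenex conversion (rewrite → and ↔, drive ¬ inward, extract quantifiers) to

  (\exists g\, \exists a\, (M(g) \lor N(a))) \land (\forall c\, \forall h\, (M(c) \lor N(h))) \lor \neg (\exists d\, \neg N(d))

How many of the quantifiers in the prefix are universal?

3

Push ¬ through the quantifiers and connectives to reach negation normal form:
  (\exists g\, \exists a\, (M(g) \lor N(a))) \land (\forall c\, \forall h\, (M(c) \lor N(h))) \lor (\forall d\, N(d))
Pull the quantifiers to the front (each side's bound variable is not free in the other side):
  \exists g\, \exists a\, \forall c\, \forall h\, \forall d\, ((M(g) \lor N(a)) \land (M(c) \lor N(h)) \lor N(d))
The prefix is \exists g \exists a \forall c \forall h \forall d: 3 universal, 2 existential.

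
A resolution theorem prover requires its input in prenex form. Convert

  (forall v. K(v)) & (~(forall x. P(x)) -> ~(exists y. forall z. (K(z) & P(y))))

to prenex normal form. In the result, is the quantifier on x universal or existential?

universal

Eliminate → and ↔ using ¬ and ∨.
  (forall v. K(v)) & (~~(forall x. P(x)) | ~(exists y. forall z. (K(z) & P(y))))
Push ¬ through the quantifiers and connectives to reach negation normal form:
  (forall v. K(v)) & ((forall x. P(x)) | (forall y. exists z. (~K(z) | ~P(y))))
All bound variables are already distinct, so no renaming is needed.
Extract every quantifier outward, since the variables are now distinct and don't occur free across branches:
  forall v. forall x. forall y. exists z. (K(v) & (P(x) | ~K(z) | ~P(y)))
The quantifier forall x sits under an even number of negations (counting the antecedent side of each →), so it remains universal.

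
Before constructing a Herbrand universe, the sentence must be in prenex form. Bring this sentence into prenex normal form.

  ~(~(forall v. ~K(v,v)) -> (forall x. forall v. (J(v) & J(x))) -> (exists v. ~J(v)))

exists v. forall x. forall z. forall w1. (K(v,v) & J(z) & J(x) & J(w1))

First replace A → B with ¬A ∨ B.
  ~(~~(forall v. ~K(v,v)) | ~(forall x. forall v. (J(v) & J(x))) | (exists v. ~J(v)))
Drive negations inward (¬∀x A ≡ ∃x ¬A, ¬∃x A ≡ ∀x ¬A, De Morgan for ∧/∨):
  (exists v. K(v,v)) & (forall x. forall v. (J(v) & J(x))) & (forall v. J(v))
Standardize variables apart so no two quantifiers bind the same name: v↦z, v↦w1.
  (exists v. K(v,v)) & (forall x. forall z. (J(z) & J(x))) & (forall w1. J(w1))
Finally move all quantifiers to the prefix:
  exists v. forall x. forall z. forall w1. (K(v,v) & J(z) & J(x) & J(w1))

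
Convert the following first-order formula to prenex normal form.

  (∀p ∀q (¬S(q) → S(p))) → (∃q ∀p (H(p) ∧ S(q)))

∃p ∃q ∃y1 ∀a (¬S(q) ∧ ¬S(p) ∨ H(a) ∧ S(y1))

First replace A → B with ¬A ∨ B.
  ¬(∀p ∀q (¬¬S(q) ∨ S(p))) ∨ (∃q ∀p (H(p) ∧ S(q)))
Drive negations inward (¬∀x A ≡ ∃x ¬A, ¬∃x A ≡ ∀x ¬A, De Morgan for ∧/∨):
  (∃p ∃q (¬S(q) ∧ ¬S(p))) ∨ (∃q ∀p (H(p) ∧ S(q)))
Rename bound variables to avoid capture: q↦y1, p↦a.
  (∃p ∃q (¬S(q) ∧ ¬S(p))) ∨ (∃y1 ∀a (H(a) ∧ S(y1)))
Extract every quantifier outward, since the variables are now distinct and don't occur free across branches:
  ∃p ∃q ∃y1 ∀a (¬S(q) ∧ ¬S(p) ∨ H(a) ∧ S(y1))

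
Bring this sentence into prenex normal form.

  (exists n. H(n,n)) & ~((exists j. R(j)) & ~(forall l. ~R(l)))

exists n. forall j. forall l. (H(n,n) & (~R(j) | ~R(l)))

Push ¬ through the quantifiers and connectives to reach negation normal form:
  (exists n. H(n,n)) & ((forall j. ~R(j)) | (forall l. ~R(l)))
Pull the quantifiers to the front (each side's bound variable is not free in the other side):
  exists n. forall j. forall l. (H(n,n) & (~R(j) | ~R(l)))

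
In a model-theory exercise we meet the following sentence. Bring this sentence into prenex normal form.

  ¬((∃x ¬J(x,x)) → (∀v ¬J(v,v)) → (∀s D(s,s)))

∃x ∀v ∃s (¬J(x,x) ∧ ¬J(v,v) ∧ ¬D(s,s))

Rewrite implications/biconditionals: A → B as ¬A ∨ B.
  ¬(¬(∃x ¬J(x,x)) ∨ ¬(∀v ¬J(v,v)) ∨ (∀s D(s,s)))
Drive negations inward (¬∀x A ≡ ∃x ¬A, ¬∃x A ≡ ∀x ¬A, De Morgan for ∧/∨):
  (∃x ¬J(x,x)) ∧ (∀v ¬J(v,v)) ∧ (∃s ¬D(s,s))
All bound variables are already distinct, so no renaming is needed.
Extract every quantifier outward, since the variables are now distinct and don't occur free across branches:
  ∃x ∀v ∃s (¬J(x,x) ∧ ¬J(v,v) ∧ ¬D(s,s))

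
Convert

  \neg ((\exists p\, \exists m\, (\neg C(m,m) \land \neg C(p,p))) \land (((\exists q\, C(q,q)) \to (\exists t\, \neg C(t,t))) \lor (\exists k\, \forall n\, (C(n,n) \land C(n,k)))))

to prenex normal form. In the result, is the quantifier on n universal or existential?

existential

First replace A → B with ¬A ∨ B.
  \neg ((\exists p\, \exists m\, (\neg C(m,m) \land \neg C(p,p))) \land (\neg (\exists q\, C(q,q)) \lor (\exists t\, \neg C(t,t)) \lor (\exists k\, \forall n\, (C(n,n) \land C(n,k)))))
Move each ¬ inward, flipping quantifiers it crosses:
  (\forall p\, \forall m\, (C(m,m) \lor C(p,p))) \lor (\exists q\, C(q,q)) \land (\forall t\, C(t,t)) \land (\forall k\, \exists n\, (\neg C(n,n) \lor \neg C(n,k)))
All bound variables are already distinct, so no renaming is needed.
Pull the quantifiers to the front (each side's bound variable is not free in the other side):
  \forall p\, \forall m\, \exists q\, \forall t\, \forall k\, \exists n\, (C(m,m) \lor C(p,p) \lor C(q,q) \land C(t,t) \land (\neg C(n,n) \lor \neg C(n,k)))
The quantifier \forall n sits under an odd number of negations (counting the antecedent side of each →), so it flips to \exists n.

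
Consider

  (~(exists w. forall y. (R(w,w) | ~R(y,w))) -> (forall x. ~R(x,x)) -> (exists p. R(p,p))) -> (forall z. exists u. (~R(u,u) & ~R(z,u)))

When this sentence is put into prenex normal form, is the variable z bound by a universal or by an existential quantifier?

universal

First replace A → B with ¬A ∨ B.
  ~(~~(exists w. forall y. (R(w,w) | ~R(y,w))) | ~(forall x. ~R(x,x)) | (exists p. R(p,p))) | (forall z. exists u. (~R(u,u) & ~R(z,u)))
Move each ¬ inward, flipping quantifiers it crosses:
  (forall w. exists y. (~R(w,w) & R(y,w))) & (forall x. ~R(x,x)) & (forall p. ~R(p,p)) | (forall z. exists u. (~R(u,u) & ~R(z,u)))
All bound variables are already distinct, so no renaming is needed.
Pull the quantifiers to the front (each side's bound variable is not free in the other side):
  forall w. exists y. forall x. forall p. forall z. exists u. (~R(w,w) & R(y,w) & ~R(x,x) & ~R(p,p) | ~R(u,u) & ~R(z,u))
The quantifier forall z sits under an even number of negations (counting the antecedent side of each →), so it remains universal.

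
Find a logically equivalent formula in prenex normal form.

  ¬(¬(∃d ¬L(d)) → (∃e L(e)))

∀d ∀e (L(d) ∧ ¬L(e))

First replace A → B with ¬A ∨ B.
  ¬(¬¬(∃d ¬L(d)) ∨ (∃e L(e)))
Push ¬ through the quantifiers and connectives to reach negation normal form:
  (∀d L(d)) ∧ (∀e ¬L(e))
All bound variables are already distinct, so no renaming is needed.
Finally move all quantifiers to the prefix:
  ∀d ∀e (L(d) ∧ ¬L(e))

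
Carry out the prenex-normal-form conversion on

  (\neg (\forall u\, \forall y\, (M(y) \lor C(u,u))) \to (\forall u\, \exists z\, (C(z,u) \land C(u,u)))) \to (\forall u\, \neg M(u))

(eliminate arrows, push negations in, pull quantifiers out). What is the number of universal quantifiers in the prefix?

Eliminate → and ↔ using ¬ and ∨.
  \neg (\neg \neg (\forall u\, \forall y\, (M(y) \lor C(u,u))) \lor (\forall u\, \exists z\, (C(z,u) \land C(u,u)))) \lor (\forall u\, \neg M(u))
Move each ¬ inward, flipping quantifiers it crosses:
  (\exists u\, \exists y\, (\neg M(y) \land \neg C(u,u))) \land (\exists u\, \forall z\, (\neg C(z,u) \lor \neg C(u,u))) \lor (\forall u\, \neg M(u))
Rename bound variables to avoid capture: u↦w, u↦c.
  (\exists u\, \exists y\, (\neg M(y) \land \neg C(u,u))) \land (\exists w\, \forall z\, (\neg C(z,w) \lor \neg C(w,w))) \lor (\forall c\, \neg M(c))
Pull the quantifiers to the front (each side's bound variable is not free in the other side):
  \exists u\, \exists y\, \exists w\, \forall z\, \forall c\, (\neg M(y) \land \neg C(u,u) \land (\neg C(z,w) \lor \neg C(w,w)) \lor \neg M(c))
The prefix is \exists u \exists y \exists w \forall z \forall c: 2 universal, 3 existential.

2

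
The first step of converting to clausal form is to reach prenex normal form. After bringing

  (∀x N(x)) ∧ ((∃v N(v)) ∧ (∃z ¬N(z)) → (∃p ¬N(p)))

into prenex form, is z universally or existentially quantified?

First replace A → B with ¬A ∨ B.
  (∀x N(x)) ∧ (¬((∃v N(v)) ∧ (∃z ¬N(z))) ∨ (∃p ¬N(p)))
Move each ¬ inward, flipping quantifiers it crosses:
  (∀x N(x)) ∧ ((∀v ¬N(v)) ∨ (∀z N(z)) ∨ (∃p ¬N(p)))
Pull the quantifiers to the front (each side's bound variable is not free in the other side):
  ∀x ∀v ∀z ∃p (N(x) ∧ (¬N(v) ∨ N(z) ∨ ¬N(p)))
The quantifier ∃z sits under an odd number of negations (counting the antecedent side of each →), so it flips to ∀z.

universal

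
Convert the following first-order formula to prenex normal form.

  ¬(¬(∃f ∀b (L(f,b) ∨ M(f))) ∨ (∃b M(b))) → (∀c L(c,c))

Eliminate → and ↔ using ¬ and ∨.
  ¬¬(¬(∃f ∀b (L(f,b) ∨ M(f))) ∨ (∃b M(b))) ∨ (∀c L(c,c))
Push ¬ through the quantifiers and connectives to reach negation normal form:
  (∀f ∃b (¬L(f,b) ∧ ¬M(f))) ∨ (∃b M(b)) ∨ (∀c L(c,c))
Rename bound variables to avoid capture: b↦v.
  (∀f ∃b (¬L(f,b) ∧ ¬M(f))) ∨ (∃v M(v)) ∨ (∀c L(c,c))
Pull the quantifiers to the front (each side's bound variable is not free in the other side):
  ∀f ∃b ∃v ∀c (¬L(f,b) ∧ ¬M(f) ∨ M(v) ∨ L(c,c))

∀f ∃b ∃v ∀c (¬L(f,b) ∧ ¬M(f) ∨ M(v) ∨ L(c,c))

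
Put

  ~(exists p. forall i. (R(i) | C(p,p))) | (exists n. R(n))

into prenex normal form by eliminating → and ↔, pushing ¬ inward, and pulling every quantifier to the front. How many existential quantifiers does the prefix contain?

2

Push ¬ through the quantifiers and connectives to reach negation normal form:
  (forall p. exists i. (~R(i) & ~C(p,p))) | (exists n. R(n))
All bound variables are already distinct, so no renaming is needed.
Pull the quantifiers to the front (each side's bound variable is not free in the other side):
  forall p. exists i. exists n. (~R(i) & ~C(p,p) | R(n))
The prefix is forall p exists i exists n: 1 universal, 2 existential.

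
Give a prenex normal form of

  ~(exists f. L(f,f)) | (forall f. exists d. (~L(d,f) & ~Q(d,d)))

Drive negations inward (¬∀x A ≡ ∃x ¬A, ¬∃x A ≡ ∀x ¬A, De Morgan for ∧/∨):
  (forall f. ~L(f,f)) | (forall f. exists d. (~L(d,f) & ~Q(d,d)))
Standardize variables apart so no two quantifiers bind the same name: f↦w.
  (forall f. ~L(f,f)) | (forall w. exists d. (~L(d,w) & ~Q(d,d)))
Extract every quantifier outward, since the variables are now distinct and don't occur free across branches:
  forall f. forall w. exists d. (~L(f,f) | ~L(d,w) & ~Q(d,d))

forall f. forall w. exists d. (~L(f,f) | ~L(d,w) & ~Q(d,d))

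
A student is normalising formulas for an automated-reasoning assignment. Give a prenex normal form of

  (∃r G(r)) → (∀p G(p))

First replace A → B with ¬A ∨ B.
  ¬(∃r G(r)) ∨ (∀p G(p))
Move each ¬ inward, flipping quantifiers it crosses:
  (∀r ¬G(r)) ∨ (∀p G(p))
All bound variables are already distinct, so no renaming is needed.
Extract every quantifier outward, since the variables are now distinct and don't occur free across branches:
  ∀r ∀p (¬G(r) ∨ G(p))

∀r ∀p (¬G(r) ∨ G(p))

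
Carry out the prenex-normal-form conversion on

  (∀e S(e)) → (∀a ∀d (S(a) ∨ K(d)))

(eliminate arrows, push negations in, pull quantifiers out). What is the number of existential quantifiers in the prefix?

Rewrite implications/biconditionals: A → B as ¬A ∨ B.
  ¬(∀e S(e)) ∨ (∀a ∀d (S(a) ∨ K(d)))
Move each ¬ inward, flipping quantifiers it crosses:
  (∃e ¬S(e)) ∨ (∀a ∀d (S(a) ∨ K(d)))
Finally move all quantifiers to the prefix:
  ∃e ∀a ∀d (¬S(e) ∨ S(a) ∨ K(d))
The prefix is ∃e ∀a ∀d: 2 universal, 1 existential.

1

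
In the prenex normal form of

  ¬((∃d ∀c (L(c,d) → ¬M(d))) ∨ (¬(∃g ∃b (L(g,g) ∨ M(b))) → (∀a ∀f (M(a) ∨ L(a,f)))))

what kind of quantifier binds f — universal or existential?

existential

First replace A → B with ¬A ∨ B.
  ¬((∃d ∀c (¬L(c,d) ∨ ¬M(d))) ∨ ¬¬(∃g ∃b (L(g,g) ∨ M(b))) ∨ (∀a ∀f (M(a) ∨ L(a,f))))
Move each ¬ inward, flipping quantifiers it crosses:
  (∀d ∃c (L(c,d) ∧ M(d))) ∧ (∀g ∀b (¬L(g,g) ∧ ¬M(b))) ∧ (∃a ∃f (¬M(a) ∧ ¬L(a,f)))
All bound variables are already distinct, so no renaming is needed.
Extract every quantifier outward, since the variables are now distinct and don't occur free across branches:
  ∀d ∃c ∀g ∀b ∃a ∃f (L(c,d) ∧ M(d) ∧ ¬L(g,g) ∧ ¬M(b) ∧ ¬M(a) ∧ ¬L(a,f))
The quantifier ∀f sits under an odd number of negations (counting the antecedent side of each →), so it flips to ∃f.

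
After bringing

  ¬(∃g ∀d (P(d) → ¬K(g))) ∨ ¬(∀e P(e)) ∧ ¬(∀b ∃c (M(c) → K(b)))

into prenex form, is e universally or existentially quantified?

existential

Rewrite implications/biconditionals: A → B as ¬A ∨ B.
  ¬(∃g ∀d (¬P(d) ∨ ¬K(g))) ∨ ¬(∀e P(e)) ∧ ¬(∀b ∃c (¬M(c) ∨ K(b)))
Drive negations inward (¬∀x A ≡ ∃x ¬A, ¬∃x A ≡ ∀x ¬A, De Morgan for ∧/∨):
  (∀g ∃d (P(d) ∧ K(g))) ∨ (∃e ¬P(e)) ∧ (∃b ∀c (M(c) ∧ ¬K(b)))
Finally move all quantifiers to the prefix:
  ∀g ∃d ∃e ∃b ∀c (P(d) ∧ K(g) ∨ ¬P(e) ∧ M(c) ∧ ¬K(b))
The quantifier ∀e sits under an odd number of negations (counting the antecedent side of each →), so it flips to ∃e.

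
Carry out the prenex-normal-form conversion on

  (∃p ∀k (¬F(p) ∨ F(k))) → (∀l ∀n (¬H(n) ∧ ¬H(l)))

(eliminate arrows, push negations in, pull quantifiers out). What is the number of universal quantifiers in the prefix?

Eliminate → and ↔ using ¬ and ∨.
  ¬(∃p ∀k (¬F(p) ∨ F(k))) ∨ (∀l ∀n (¬H(n) ∧ ¬H(l)))
Move each ¬ inward, flipping quantifiers it crosses:
  (∀p ∃k (F(p) ∧ ¬F(k))) ∨ (∀l ∀n (¬H(n) ∧ ¬H(l)))
All bound variables are already distinct, so no renaming is needed.
Extract every quantifier outward, since the variables are now distinct and don't occur free across branches:
  ∀p ∃k ∀l ∀n (F(p) ∧ ¬F(k) ∨ ¬H(n) ∧ ¬H(l))
The prefix is ∀p ∃k ∀l ∀n: 3 universal, 1 existential.

3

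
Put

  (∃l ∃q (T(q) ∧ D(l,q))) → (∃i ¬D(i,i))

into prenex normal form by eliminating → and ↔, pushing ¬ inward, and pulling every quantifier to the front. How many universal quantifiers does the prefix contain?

2

Eliminate → and ↔ using ¬ and ∨.
  ¬(∃l ∃q (T(q) ∧ D(l,q))) ∨ (∃i ¬D(i,i))
Push ¬ through the quantifiers and connectives to reach negation normal form:
  (∀l ∀q (¬T(q) ∨ ¬D(l,q))) ∨ (∃i ¬D(i,i))
Finally move all quantifiers to the prefix:
  ∀l ∀q ∃i (¬T(q) ∨ ¬D(l,q) ∨ ¬D(i,i))
The prefix is ∀l ∀q ∃i: 2 universal, 1 existential.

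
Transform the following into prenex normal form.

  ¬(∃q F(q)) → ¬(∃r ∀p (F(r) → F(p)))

Rewrite implications/biconditionals: A → B as ¬A ∨ B.
  ¬¬(∃q F(q)) ∨ ¬(∃r ∀p (¬F(r) ∨ F(p)))
Move each ¬ inward, flipping quantifiers it crosses:
  (∃q F(q)) ∨ (∀r ∃p (F(r) ∧ ¬F(p)))
Extract every quantifier outward, since the variables are now distinct and don't occur free across branches:
  ∃q ∀r ∃p (F(q) ∨ F(r) ∧ ¬F(p))

∃q ∀r ∃p (F(q) ∨ F(r) ∧ ¬F(p))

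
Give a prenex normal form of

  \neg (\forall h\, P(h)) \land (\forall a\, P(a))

\exists h\, \forall a\, (\neg P(h) \land P(a))

Push ¬ through the quantifiers and connectives to reach negation normal form:
  (\exists h\, \neg P(h)) \land (\forall a\, P(a))
All bound variables are already distinct, so no renaming is needed.
Pull the quantifiers to the front (each side's bound variable is not free in the other side):
  \exists h\, \forall a\, (\neg P(h) \land P(a))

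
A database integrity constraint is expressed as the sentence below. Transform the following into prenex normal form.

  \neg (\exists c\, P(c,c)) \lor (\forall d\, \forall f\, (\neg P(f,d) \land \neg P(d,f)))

\forall c\, \forall d\, \forall f\, (\neg P(c,c) \lor \neg P(f,d) \land \neg P(d,f))

Push ¬ through the quantifiers and connectives to reach negation normal form:
  (\forall c\, \neg P(c,c)) \lor (\forall d\, \forall f\, (\neg P(f,d) \land \neg P(d,f)))
All bound variables are already distinct, so no renaming is needed.
Pull the quantifiers to the front (each side's bound variable is not free in the other side):
  \forall c\, \forall d\, \forall f\, (\neg P(c,c) \lor \neg P(f,d) \land \neg P(d,f))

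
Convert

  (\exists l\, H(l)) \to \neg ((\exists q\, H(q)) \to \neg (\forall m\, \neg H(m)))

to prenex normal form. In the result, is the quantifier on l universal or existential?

universal

First replace A → B with ¬A ∨ B.
  \neg (\exists l\, H(l)) \lor \neg (\neg (\exists q\, H(q)) \lor \neg (\forall m\, \neg H(m)))
Drive negations inward (¬∀x A ≡ ∃x ¬A, ¬∃x A ≡ ∀x ¬A, De Morgan for ∧/∨):
  (\forall l\, \neg H(l)) \lor (\exists q\, H(q)) \land (\forall m\, \neg H(m))
Pull the quantifiers to the front (each side's bound variable is not free in the other side):
  \forall l\, \exists q\, \forall m\, (\neg H(l) \lor H(q) \land \neg H(m))
The quantifier \exists l sits under an odd number of negations (counting the antecedent side of each →), so it flips to \forall l.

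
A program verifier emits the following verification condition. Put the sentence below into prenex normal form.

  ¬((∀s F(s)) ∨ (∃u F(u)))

Push ¬ through the quantifiers and connectives to reach negation normal form:
  (∃s ¬F(s)) ∧ (∀u ¬F(u))
All bound variables are already distinct, so no renaming is needed.
Pull the quantifiers to the front (each side's bound variable is not free in the other side):
  ∃s ∀u (¬F(s) ∧ ¬F(u))

∃s ∀u (¬F(s) ∧ ¬F(u))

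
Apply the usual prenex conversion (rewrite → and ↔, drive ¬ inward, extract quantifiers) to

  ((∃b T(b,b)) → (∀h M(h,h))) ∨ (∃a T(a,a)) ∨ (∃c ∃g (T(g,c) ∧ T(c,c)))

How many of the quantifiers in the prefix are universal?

2

First replace A → B with ¬A ∨ B.
  ¬(∃b T(b,b)) ∨ (∀h M(h,h)) ∨ (∃a T(a,a)) ∨ (∃c ∃g (T(g,c) ∧ T(c,c)))
Drive negations inward (¬∀x A ≡ ∃x ¬A, ¬∃x A ≡ ∀x ¬A, De Morgan for ∧/∨):
  (∀b ¬T(b,b)) ∨ (∀h M(h,h)) ∨ (∃a T(a,a)) ∨ (∃c ∃g (T(g,c) ∧ T(c,c)))
Finally move all quantifiers to the prefix:
  ∀b ∀h ∃a ∃c ∃g (¬T(b,b) ∨ M(h,h) ∨ T(a,a) ∨ T(g,c) ∧ T(c,c))
The prefix is ∀b ∀h ∃a ∃c ∃g: 2 universal, 3 existential.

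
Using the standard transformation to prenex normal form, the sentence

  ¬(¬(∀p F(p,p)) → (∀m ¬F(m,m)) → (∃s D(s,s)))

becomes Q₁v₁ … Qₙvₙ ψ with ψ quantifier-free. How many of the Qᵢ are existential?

1

Rewrite implications/biconditionals: A → B as ¬A ∨ B.
  ¬(¬¬(∀p F(p,p)) ∨ ¬(∀m ¬F(m,m)) ∨ (∃s D(s,s)))
Push ¬ through the quantifiers and connectives to reach negation normal form:
  (∃p ¬F(p,p)) ∧ (∀m ¬F(m,m)) ∧ (∀s ¬D(s,s))
All bound variables are already distinct, so no renaming is needed.
Pull the quantifiers to the front (each side's bound variable is not free in the other side):
  ∃p ∀m ∀s (¬F(p,p) ∧ ¬F(m,m) ∧ ¬D(s,s))
The prefix is ∃p ∀m ∀s: 2 universal, 1 existential.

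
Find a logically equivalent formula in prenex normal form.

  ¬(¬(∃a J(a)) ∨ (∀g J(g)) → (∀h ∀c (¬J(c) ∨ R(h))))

∀a ∀g ∃h ∃c ((¬J(a) ∨ J(g)) ∧ J(c) ∧ ¬R(h))

Rewrite implications/biconditionals: A → B as ¬A ∨ B.
  ¬(¬(¬(∃a J(a)) ∨ (∀g J(g))) ∨ (∀h ∀c (¬J(c) ∨ R(h))))
Drive negations inward (¬∀x A ≡ ∃x ¬A, ¬∃x A ≡ ∀x ¬A, De Morgan for ∧/∨):
  ((∀a ¬J(a)) ∨ (∀g J(g))) ∧ (∃h ∃c (J(c) ∧ ¬R(h)))
All bound variables are already distinct, so no renaming is needed.
Pull the quantifiers to the front (each side's bound variable is not free in the other side):
  ∀a ∀g ∃h ∃c ((¬J(a) ∨ J(g)) ∧ J(c) ∧ ¬R(h))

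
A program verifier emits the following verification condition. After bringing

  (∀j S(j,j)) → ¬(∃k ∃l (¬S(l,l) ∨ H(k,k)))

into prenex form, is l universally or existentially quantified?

Eliminate → and ↔ using ¬ and ∨.
  ¬(∀j S(j,j)) ∨ ¬(∃k ∃l (¬S(l,l) ∨ H(k,k)))
Drive negations inward (¬∀x A ≡ ∃x ¬A, ¬∃x A ≡ ∀x ¬A, De Morgan for ∧/∨):
  (∃j ¬S(j,j)) ∨ (∀k ∀l (S(l,l) ∧ ¬H(k,k)))
Finally move all quantifiers to the prefix:
  ∃j ∀k ∀l (¬S(j,j) ∨ S(l,l) ∧ ¬H(k,k))
The quantifier ∃l sits under an odd number of negations (counting the antecedent side of each →), so it flips to ∀l.

universal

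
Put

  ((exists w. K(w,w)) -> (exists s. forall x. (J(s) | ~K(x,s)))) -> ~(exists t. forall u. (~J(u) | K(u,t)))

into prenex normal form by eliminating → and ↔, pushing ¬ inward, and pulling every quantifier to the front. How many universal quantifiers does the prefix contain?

Rewrite implications/biconditionals: A → B as ¬A ∨ B.
  ~(~(exists w. K(w,w)) | (exists s. forall x. (J(s) | ~K(x,s)))) | ~(exists t. forall u. (~J(u) | K(u,t)))
Push ¬ through the quantifiers and connectives to reach negation normal form:
  (exists w. K(w,w)) & (forall s. exists x. (~J(s) & K(x,s))) | (forall t. exists u. (J(u) & ~K(u,t)))
All bound variables are already distinct, so no renaming is needed.
Finally move all quantifiers to the prefix:
  exists w. forall s. exists x. forall t. exists u. (K(w,w) & ~J(s) & K(x,s) | J(u) & ~K(u,t))
The prefix is exists w forall s exists x forall t exists u: 2 universal, 3 existential.

2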